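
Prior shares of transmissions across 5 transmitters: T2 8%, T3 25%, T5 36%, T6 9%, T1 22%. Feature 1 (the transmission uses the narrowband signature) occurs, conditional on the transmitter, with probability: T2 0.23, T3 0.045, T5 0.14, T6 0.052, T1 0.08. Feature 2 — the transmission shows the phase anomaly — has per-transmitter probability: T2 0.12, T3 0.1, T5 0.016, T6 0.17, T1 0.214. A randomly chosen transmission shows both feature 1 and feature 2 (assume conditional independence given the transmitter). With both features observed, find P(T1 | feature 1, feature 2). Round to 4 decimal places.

Compute prior × likelihood for every hypothesis:
  T2: 0.08 × 0.23 × 0.12 = 0.002208
  T3: 0.25 × 0.045 × 0.1 = 0.001125
  T5: 0.36 × 0.14 × 0.016 = 0.0008064
  T6: 0.09 × 0.052 × 0.17 = 0.0007956
  T1: 0.22 × 0.08 × 0.214 = 0.0037664
Total = 0.0087014.
P(T1 | evidence) = 0.0037664 / 0.0087014 ≈ 0.4328.

0.4328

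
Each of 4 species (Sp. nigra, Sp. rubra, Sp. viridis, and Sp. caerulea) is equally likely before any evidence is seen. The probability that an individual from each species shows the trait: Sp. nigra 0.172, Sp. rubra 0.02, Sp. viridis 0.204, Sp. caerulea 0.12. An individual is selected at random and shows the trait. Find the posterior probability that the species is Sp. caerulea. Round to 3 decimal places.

0.233

Since the prior is uniform, the posterior is proportional to the likelihood:
  Sp. nigra: 0.172
  Sp. rubra: 0.02
  Sp. viridis: 0.204
  Sp. caerulea: 0.12
Total = 0.516.
P(Sp. caerulea | evidence) = 0.12 / 0.516 ≈ 0.233.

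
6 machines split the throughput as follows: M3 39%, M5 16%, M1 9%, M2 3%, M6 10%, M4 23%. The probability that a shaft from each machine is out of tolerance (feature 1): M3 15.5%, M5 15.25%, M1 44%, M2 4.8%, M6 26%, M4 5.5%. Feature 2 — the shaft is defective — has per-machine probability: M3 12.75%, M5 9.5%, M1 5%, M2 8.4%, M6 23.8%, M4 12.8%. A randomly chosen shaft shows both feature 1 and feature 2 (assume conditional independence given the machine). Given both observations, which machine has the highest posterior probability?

M3

Compute prior × likelihood for every hypothesis:
  M3: 0.39 × 0.155 × 0.1275 = 0.007707375
  M5: 0.16 × 0.1525 × 0.095 = 0.002318
  M1: 0.09 × 0.44 × 0.05 = 0.00198
  M2: 0.03 × 0.048 × 0.084 = 0.00012096
  M6: 0.1 × 0.26 × 0.238 = 0.006188
  M4: 0.23 × 0.055 × 0.128 = 0.0016192
Total = 0.019933535.
Largest term belongs to M3, so M3 is most probable.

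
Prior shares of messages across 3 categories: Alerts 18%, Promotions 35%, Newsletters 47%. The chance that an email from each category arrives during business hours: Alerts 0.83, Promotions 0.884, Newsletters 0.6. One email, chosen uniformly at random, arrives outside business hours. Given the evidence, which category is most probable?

Newsletters

Taking complements, P(off-hours | each) = Alerts 0.17, Promotions 0.116, Newsletters 0.4.
By Bayes' rule, posterior ∝ prior × likelihood:
  Alerts: 0.18 × 0.17 = 0.0306
  Promotions: 0.35 × 0.116 = 0.0406
  Newsletters: 0.47 × 0.4 = 0.188
Total = 0.2592.
Largest term belongs to Newsletters, so Newsletters is most probable.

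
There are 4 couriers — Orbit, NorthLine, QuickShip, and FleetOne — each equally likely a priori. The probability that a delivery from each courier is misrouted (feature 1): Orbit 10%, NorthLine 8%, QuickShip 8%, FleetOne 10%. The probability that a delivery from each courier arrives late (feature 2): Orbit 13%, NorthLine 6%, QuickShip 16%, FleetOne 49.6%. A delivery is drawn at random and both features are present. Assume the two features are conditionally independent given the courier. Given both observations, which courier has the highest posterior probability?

With a uniform prior (1/4 each), posterior ∝ likelihood:
  Orbit: 0.1 × 0.13 = 0.013
  NorthLine: 0.08 × 0.06 = 0.0048
  QuickShip: 0.08 × 0.16 = 0.0128
  FleetOne: 0.1 × 0.496 = 0.0496
Sum = 0.0802.
Largest term belongs to FleetOne, so FleetOne is most probable.

FleetOne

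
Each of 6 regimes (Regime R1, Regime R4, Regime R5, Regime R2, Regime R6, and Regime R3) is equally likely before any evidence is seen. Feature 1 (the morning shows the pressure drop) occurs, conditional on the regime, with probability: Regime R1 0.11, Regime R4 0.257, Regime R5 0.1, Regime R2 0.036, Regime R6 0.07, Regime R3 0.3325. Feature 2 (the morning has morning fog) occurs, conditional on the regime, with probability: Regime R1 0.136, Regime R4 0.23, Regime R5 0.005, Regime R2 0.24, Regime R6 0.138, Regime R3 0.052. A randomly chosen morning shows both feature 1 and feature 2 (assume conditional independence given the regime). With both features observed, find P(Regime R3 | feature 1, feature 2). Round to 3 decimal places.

0.157

Since the prior is uniform, the posterior is proportional to the likelihood:
  Regime R1: 0.11 × 0.136 = 0.01496
  Regime R4: 0.257 × 0.23 = 0.05911
  Regime R5: 0.1 × 0.005 = 0.0005
  Regime R2: 0.036 × 0.24 = 0.00864
  Regime R6: 0.07 × 0.138 = 0.00966
  Regime R3: 0.3325 × 0.052 = 0.01729
Normalizing constant = 0.11016.
P(Regime R3 | evidence) = 0.01729 / 0.11016 ≈ 0.157.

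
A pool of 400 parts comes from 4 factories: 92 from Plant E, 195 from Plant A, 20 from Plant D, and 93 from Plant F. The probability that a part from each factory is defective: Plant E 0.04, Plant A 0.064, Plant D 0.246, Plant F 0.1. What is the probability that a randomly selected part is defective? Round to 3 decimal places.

0.076

Compute prior × likelihood for every hypothesis:
  Plant E: 0.23 × 0.04 = 0.0092
  Plant A: 0.4875 × 0.064 = 0.0312
  Plant D: 0.05 × 0.246 = 0.0123
  Plant F: 0.2325 × 0.1 = 0.02325
P(defective) = 0.0092 + 0.0312 + 0.0123 + 0.02325 = 0.07595 → 0.076.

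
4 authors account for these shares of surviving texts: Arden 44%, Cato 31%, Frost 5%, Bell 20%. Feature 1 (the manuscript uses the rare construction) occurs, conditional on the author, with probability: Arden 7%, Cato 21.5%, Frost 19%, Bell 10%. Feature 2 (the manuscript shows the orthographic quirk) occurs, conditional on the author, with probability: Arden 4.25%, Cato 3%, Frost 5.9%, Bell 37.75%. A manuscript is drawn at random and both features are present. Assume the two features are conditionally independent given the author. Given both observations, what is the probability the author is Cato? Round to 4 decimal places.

0.1751

By Bayes' rule, posterior ∝ prior × likelihood:
  Arden: 0.44 × 0.07 × 0.0425 = 0.001309
  Cato: 0.31 × 0.215 × 0.03 = 0.0019995
  Frost: 0.05 × 0.19 × 0.059 = 0.0005605
  Bell: 0.2 × 0.1 × 0.3775 = 0.00755
Sum = 0.011419.
P(Cato | evidence) = 0.0019995 / 0.011419 ≈ 0.1751.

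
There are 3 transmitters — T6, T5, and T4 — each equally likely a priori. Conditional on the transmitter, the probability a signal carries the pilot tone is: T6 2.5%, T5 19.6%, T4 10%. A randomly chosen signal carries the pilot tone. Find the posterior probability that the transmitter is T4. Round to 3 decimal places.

With a uniform prior (1/3 each), posterior ∝ likelihood:
  T6: 0.025
  T5: 0.196
  T4: 0.1
Normalizing constant = 0.321.
P(T4 | evidence) = 0.1 / 0.321 ≈ 0.312.

0.312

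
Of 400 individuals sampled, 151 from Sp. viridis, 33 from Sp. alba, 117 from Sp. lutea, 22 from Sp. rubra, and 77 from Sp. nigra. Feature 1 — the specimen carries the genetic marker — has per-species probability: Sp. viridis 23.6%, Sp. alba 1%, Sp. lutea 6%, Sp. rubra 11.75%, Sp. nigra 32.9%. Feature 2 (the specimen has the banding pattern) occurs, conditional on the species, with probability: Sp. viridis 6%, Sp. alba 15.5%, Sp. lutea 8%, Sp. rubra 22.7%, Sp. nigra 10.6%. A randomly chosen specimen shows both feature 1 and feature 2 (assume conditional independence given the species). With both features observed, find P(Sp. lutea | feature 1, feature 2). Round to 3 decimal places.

Compute prior × likelihood for every hypothesis:
  Sp. viridis: 0.3775 × 0.236 × 0.06 = 0.0053454
  Sp. alba: 0.0825 × 0.01 × 0.155 = 0.000127875
  Sp. lutea: 0.2925 × 0.06 × 0.08 = 0.001404
  Sp. rubra: 0.055 × 0.1175 × 0.227 = 0.0014669875
  Sp. nigra: 0.1925 × 0.329 × 0.106 = 0.006713245
Normalizing constant = 0.0150575075.
P(Sp. lutea | evidence) = 0.001404 / 0.0150575075 ≈ 0.093.

0.093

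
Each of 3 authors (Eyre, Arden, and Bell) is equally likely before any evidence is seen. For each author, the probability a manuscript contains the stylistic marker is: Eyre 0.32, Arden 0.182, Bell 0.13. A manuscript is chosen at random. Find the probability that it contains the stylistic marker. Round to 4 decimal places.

0.2107

With a uniform prior (1/3 each), posterior ∝ likelihood:
  Eyre: 0.32
  Arden: 0.182
  Bell: 0.13
P(marker) = (1/3) × (0.32 + 0.182 + 0.13) = 0.632/3 ≈ 0.2107.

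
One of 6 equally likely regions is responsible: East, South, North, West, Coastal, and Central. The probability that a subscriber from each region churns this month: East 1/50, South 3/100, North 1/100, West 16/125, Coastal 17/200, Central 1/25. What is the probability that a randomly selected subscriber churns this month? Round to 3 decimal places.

Since the prior is uniform, the posterior is proportional to the likelihood:
  East: 0.02
  South: 0.03
  North: 0.01
  West: 0.128
  Coastal: 0.085
  Central: 0.04
P(churn) = (1/6) × (0.02 + 0.03 + 0.01 + 0.128 + 0.085 + 0.04) = 0.313/6 ≈ 0.052.

0.052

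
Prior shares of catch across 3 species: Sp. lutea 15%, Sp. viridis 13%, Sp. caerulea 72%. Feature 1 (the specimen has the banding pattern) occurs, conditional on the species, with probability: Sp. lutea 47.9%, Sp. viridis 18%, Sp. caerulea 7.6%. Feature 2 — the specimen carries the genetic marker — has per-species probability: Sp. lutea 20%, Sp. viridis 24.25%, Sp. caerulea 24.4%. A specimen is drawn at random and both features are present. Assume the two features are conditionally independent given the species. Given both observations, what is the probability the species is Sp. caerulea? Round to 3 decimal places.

Compute prior × likelihood for every hypothesis:
  Sp. lutea: 0.15 × 0.479 × 0.2 = 0.01437
  Sp. viridis: 0.13 × 0.18 × 0.2425 = 0.0056745
  Sp. caerulea: 0.72 × 0.076 × 0.244 = 0.01335168
Total = 0.03339618.
P(Sp. caerulea | evidence) = 0.01335168 / 0.03339618 ≈ 0.400.

0.400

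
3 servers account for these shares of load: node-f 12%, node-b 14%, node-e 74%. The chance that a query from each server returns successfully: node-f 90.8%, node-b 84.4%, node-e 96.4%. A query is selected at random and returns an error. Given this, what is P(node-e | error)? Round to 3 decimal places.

Taking complements, P(error | each) = node-f 0.092, node-b 0.156, node-e 0.036.
Compute prior × likelihood for every hypothesis:
  node-f: 0.12 × 0.092 = 0.01104
  node-b: 0.14 × 0.156 = 0.02184
  node-e: 0.74 × 0.036 = 0.02664
Total = 0.05952.
P(node-e | evidence) = 0.02664 / 0.05952 ≈ 0.448.

0.448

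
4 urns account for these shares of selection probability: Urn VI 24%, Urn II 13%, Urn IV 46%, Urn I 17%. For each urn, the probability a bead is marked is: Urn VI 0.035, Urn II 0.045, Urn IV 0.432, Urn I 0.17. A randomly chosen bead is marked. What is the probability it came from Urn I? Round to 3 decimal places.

0.119

Prior × likelihood for each hypothesis:
  Urn VI: 0.24 × 0.035 = 0.0084
  Urn II: 0.13 × 0.045 = 0.00585
  Urn IV: 0.46 × 0.432 = 0.19872
  Urn I: 0.17 × 0.17 = 0.0289
Sum = 0.24187.
P(Urn I | evidence) = 0.0289 / 0.24187 ≈ 0.119.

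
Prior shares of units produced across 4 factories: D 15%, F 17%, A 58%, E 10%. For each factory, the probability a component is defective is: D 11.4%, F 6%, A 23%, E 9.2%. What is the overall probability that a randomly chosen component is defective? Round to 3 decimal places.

0.170

Unnormalized posteriors (prior × likelihood):
  D: 0.15 × 0.114 = 0.0171
  F: 0.17 × 0.06 = 0.0102
  A: 0.58 × 0.23 = 0.1334
  E: 0.1 × 0.092 = 0.0092
P(defective) = 0.0171 + 0.0102 + 0.1334 + 0.0092 = 0.1699 → 0.170.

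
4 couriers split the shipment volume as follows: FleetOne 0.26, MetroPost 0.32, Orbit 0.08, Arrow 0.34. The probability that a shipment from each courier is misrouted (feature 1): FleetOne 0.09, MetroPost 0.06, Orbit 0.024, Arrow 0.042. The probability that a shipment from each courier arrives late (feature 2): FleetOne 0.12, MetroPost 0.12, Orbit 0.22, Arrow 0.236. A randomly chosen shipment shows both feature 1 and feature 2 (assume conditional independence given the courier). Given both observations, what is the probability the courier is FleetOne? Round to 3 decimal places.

0.315

Compute prior × likelihood for every hypothesis:
  FleetOne: 0.26 × 0.09 × 0.12 = 0.002808
  MetroPost: 0.32 × 0.06 × 0.12 = 0.002304
  Orbit: 0.08 × 0.024 × 0.22 = 0.0004224
  Arrow: 0.34 × 0.042 × 0.236 = 0.00337008
Normalizing constant = 0.00890448.
P(FleetOne | evidence) = 0.002808 / 0.00890448 ≈ 0.315.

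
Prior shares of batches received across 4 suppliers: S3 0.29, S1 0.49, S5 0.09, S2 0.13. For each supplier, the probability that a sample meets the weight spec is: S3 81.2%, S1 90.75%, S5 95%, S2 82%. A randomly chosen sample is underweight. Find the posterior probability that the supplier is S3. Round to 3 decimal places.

Taking complements, P(underweight | each) = S3 0.188, S1 0.0925, S5 0.05, S2 0.18.
By Bayes' rule, posterior ∝ prior × likelihood:
  S3: 0.29 × 0.188 = 0.05452
  S1: 0.49 × 0.0925 = 0.045325
  S5: 0.09 × 0.05 = 0.0045
  S2: 0.13 × 0.18 = 0.0234
Normalizing constant = 0.127745.
P(S3 | evidence) = 0.05452 / 0.127745 ≈ 0.427.

0.427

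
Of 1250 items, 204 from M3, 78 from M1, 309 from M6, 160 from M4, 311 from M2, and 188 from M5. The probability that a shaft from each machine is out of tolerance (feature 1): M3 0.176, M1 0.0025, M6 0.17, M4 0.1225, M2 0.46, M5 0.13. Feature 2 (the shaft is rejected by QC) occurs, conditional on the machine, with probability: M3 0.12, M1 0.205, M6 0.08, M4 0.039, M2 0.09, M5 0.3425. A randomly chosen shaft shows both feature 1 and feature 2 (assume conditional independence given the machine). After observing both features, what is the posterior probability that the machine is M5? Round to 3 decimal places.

Compute prior × likelihood for every hypothesis:
  M3: 0.1632 × 0.176 × 0.12 = 0.003446784
  M1: 0.0624 × 0.0025 × 0.205 = 0.00003198
  M6: 0.2472 × 0.17 × 0.08 = 0.00336192
  M4: 0.128 × 0.1225 × 0.039 = 0.00061152
  M2: 0.2488 × 0.46 × 0.09 = 0.01030032
  M5: 0.1504 × 0.13 × 0.3425 = 0.00669656
Sum = 0.024449084.
P(M5 | evidence) = 0.00669656 / 0.024449084 ≈ 0.274.

0.274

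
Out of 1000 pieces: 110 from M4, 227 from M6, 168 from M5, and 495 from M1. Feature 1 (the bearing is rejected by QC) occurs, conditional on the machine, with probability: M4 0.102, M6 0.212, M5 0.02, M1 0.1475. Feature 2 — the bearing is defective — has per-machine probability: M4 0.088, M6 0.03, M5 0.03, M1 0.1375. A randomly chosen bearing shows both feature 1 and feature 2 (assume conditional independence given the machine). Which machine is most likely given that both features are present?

Prior × likelihood for each hypothesis:
  M4: 0.11 × 0.102 × 0.088 = 0.00098736
  M6: 0.227 × 0.212 × 0.03 = 0.00144372
  M5: 0.168 × 0.02 × 0.03 = 0.0001008
  M1: 0.495 × 0.1475 × 0.1375 = 0.01003921875
Sum = 0.01257109875.
Largest term belongs to M1, so M1 is most probable.

M1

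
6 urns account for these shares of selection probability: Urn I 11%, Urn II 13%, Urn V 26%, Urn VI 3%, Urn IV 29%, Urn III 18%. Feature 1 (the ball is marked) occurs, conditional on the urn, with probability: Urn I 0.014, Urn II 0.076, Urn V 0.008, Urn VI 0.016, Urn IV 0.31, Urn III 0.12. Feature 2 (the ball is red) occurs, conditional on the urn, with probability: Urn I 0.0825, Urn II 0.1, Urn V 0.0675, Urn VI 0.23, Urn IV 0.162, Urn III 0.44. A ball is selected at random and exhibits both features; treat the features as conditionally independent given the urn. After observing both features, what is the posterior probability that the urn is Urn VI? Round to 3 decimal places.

Compute prior × likelihood for every hypothesis:
  Urn I: 0.11 × 0.014 × 0.0825 = 0.00012705
  Urn II: 0.13 × 0.076 × 0.1 = 0.000988
  Urn V: 0.26 × 0.008 × 0.0675 = 0.0001404
  Urn VI: 0.03 × 0.016 × 0.23 = 0.0001104
  Urn IV: 0.29 × 0.31 × 0.162 = 0.0145638
  Urn III: 0.18 × 0.12 × 0.44 = 0.009504
Normalizing constant = 0.02543365.
P(Urn VI | evidence) = 0.0001104 / 0.02543365 ≈ 0.004.

0.004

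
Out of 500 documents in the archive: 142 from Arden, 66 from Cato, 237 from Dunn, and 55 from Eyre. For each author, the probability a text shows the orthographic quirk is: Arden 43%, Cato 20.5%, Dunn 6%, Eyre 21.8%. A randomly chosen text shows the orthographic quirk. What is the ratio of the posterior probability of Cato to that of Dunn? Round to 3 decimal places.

By Bayes' rule, posterior ∝ prior × likelihood:
  Arden: 0.284 × 0.43 = 0.12212
  Cato: 0.132 × 0.205 = 0.02706
  Dunn: 0.474 × 0.06 = 0.02844
  Eyre: 0.11 × 0.218 = 0.02398
Normalizing constant = 0.2016.
The ratio is 0.02706 / 0.02844 (the normalizer cancels) = 0.951.

0.951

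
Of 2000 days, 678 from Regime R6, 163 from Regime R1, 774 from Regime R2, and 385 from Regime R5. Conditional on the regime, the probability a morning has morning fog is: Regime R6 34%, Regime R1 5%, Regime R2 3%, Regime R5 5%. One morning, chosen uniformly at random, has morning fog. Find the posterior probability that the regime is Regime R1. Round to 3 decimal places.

0.029

By Bayes' rule, posterior ∝ prior × likelihood:
  Regime R6: 0.339 × 0.34 = 0.11526
  Regime R1: 0.0815 × 0.05 = 0.004075
  Regime R2: 0.387 × 0.03 = 0.01161
  Regime R5: 0.1925 × 0.05 = 0.009625
Total = 0.14057.
P(Regime R1 | evidence) = 0.004075 / 0.14057 ≈ 0.029.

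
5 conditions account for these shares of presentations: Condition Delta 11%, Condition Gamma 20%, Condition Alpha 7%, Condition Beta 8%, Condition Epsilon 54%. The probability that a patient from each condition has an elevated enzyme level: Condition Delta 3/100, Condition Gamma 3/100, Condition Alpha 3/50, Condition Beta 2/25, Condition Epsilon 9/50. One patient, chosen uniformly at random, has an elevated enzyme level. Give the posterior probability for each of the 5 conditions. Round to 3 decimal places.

Compute prior × likelihood for every hypothesis:
  Condition Delta: 0.11 × 0.03 = 0.0033
  Condition Gamma: 0.2 × 0.03 = 0.006
  Condition Alpha: 0.07 × 0.06 = 0.0042
  Condition Beta: 0.08 × 0.08 = 0.0064
  Condition Epsilon: 0.54 × 0.18 = 0.0972
Total = 0.1171.
P(Condition Delta | elevated) = 0.0033/0.1171 ≈ 0.028
P(Condition Gamma | elevated) = 0.006/0.1171 ≈ 0.051
P(Condition Alpha | elevated) = 0.0042/0.1171 ≈ 0.036
P(Condition Beta | elevated) = 0.0064/0.1171 ≈ 0.055
P(Condition Epsilon | elevated) = 0.0972/0.1171 ≈ 0.830

Condition Delta 0.028, Condition Gamma 0.051, Condition Alpha 0.036, Condition Beta 0.055, Condition Epsilon 0.830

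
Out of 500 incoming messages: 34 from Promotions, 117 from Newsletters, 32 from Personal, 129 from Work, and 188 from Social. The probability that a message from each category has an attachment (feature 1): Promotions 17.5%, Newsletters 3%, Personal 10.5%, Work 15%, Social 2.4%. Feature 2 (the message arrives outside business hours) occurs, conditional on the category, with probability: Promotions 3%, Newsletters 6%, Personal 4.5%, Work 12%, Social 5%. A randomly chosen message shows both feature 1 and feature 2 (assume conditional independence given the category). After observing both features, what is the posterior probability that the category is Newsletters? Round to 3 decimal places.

Compute prior × likelihood for every hypothesis:
  Promotions: 0.068 × 0.175 × 0.03 = 0.000357
  Newsletters: 0.234 × 0.03 × 0.06 = 0.0004212
  Personal: 0.064 × 0.105 × 0.045 = 0.0003024
  Work: 0.258 × 0.15 × 0.12 = 0.004644
  Social: 0.376 × 0.024 × 0.05 = 0.0004512
Sum = 0.0061758.
P(Newsletters | evidence) = 0.0004212 / 0.0061758 ≈ 0.068.

0.068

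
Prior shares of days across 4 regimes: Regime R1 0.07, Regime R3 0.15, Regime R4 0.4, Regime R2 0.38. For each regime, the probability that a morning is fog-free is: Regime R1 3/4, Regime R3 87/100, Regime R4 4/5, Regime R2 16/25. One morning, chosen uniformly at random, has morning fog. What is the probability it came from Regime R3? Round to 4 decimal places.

0.0768

Taking complements, P(fog | each) = Regime R1 0.25, Regime R3 0.13, Regime R4 0.2, Regime R2 0.36.
Unnormalized posteriors (prior × likelihood):
  Regime R1: 0.07 × 0.25 = 0.0175
  Regime R3: 0.15 × 0.13 = 0.0195
  Regime R4: 0.4 × 0.2 = 0.08
  Regime R2: 0.38 × 0.36 = 0.1368
Normalizing constant = 0.2538.
P(Regime R3 | evidence) = 0.0195 / 0.2538 ≈ 0.0768.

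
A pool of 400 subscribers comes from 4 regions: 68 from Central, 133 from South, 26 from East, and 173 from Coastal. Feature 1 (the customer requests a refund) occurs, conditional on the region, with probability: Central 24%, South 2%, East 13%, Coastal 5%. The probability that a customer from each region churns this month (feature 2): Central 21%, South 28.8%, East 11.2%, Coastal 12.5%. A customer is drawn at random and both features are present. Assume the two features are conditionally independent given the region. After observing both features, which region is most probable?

Unnormalized posteriors (prior × likelihood):
  Central: 0.17 × 0.24 × 0.21 = 0.008568
  South: 0.3325 × 0.02 × 0.288 = 0.0019152
  East: 0.065 × 0.13 × 0.112 = 0.0009464
  Coastal: 0.4325 × 0.05 × 0.125 = 0.002703125
Total = 0.014132725.
Largest term belongs to Central, so Central is most probable.

Central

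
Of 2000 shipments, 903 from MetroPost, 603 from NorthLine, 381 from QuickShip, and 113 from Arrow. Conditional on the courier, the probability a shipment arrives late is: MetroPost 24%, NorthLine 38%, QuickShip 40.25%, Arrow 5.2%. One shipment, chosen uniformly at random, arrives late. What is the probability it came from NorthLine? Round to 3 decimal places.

0.379

Prior × likelihood for each hypothesis:
  MetroPost: 0.4515 × 0.24 = 0.10836
  NorthLine: 0.3015 × 0.38 = 0.11457
  QuickShip: 0.1905 × 0.4025 = 0.07667625
  Arrow: 0.0565 × 0.052 = 0.002938
Sum = 0.30254425.
P(NorthLine | evidence) = 0.11457 / 0.30254425 ≈ 0.379.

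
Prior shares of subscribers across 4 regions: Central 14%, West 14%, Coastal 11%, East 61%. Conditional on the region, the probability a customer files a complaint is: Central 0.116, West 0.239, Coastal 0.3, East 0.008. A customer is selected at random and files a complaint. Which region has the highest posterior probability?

West

Prior × likelihood for each hypothesis:
  Central: 0.14 × 0.116 = 0.01624
  West: 0.14 × 0.239 = 0.03346
  Coastal: 0.11 × 0.3 = 0.033
  East: 0.61 × 0.008 = 0.00488
Total = 0.08758.
Largest term belongs to West, so West is most probable.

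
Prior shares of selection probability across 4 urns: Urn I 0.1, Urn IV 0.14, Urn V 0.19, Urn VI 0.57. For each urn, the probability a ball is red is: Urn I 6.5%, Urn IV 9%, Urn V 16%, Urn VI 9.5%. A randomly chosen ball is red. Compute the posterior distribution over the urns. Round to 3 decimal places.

Urn I 0.063, Urn IV 0.122, Urn V 0.293, Urn VI 0.522

Prior × likelihood for each hypothesis:
  Urn I: 0.1 × 0.065 = 0.0065
  Urn IV: 0.14 × 0.09 = 0.0126
  Urn V: 0.19 × 0.16 = 0.0304
  Urn VI: 0.57 × 0.095 = 0.05415
Total = 0.10365.
P(Urn I | red) = 0.0065/0.10365 ≈ 0.063
P(Urn IV | red) = 0.0126/0.10365 ≈ 0.122
P(Urn V | red) = 0.0304/0.10365 ≈ 0.293
P(Urn VI | red) = 0.05415/0.10365 ≈ 0.522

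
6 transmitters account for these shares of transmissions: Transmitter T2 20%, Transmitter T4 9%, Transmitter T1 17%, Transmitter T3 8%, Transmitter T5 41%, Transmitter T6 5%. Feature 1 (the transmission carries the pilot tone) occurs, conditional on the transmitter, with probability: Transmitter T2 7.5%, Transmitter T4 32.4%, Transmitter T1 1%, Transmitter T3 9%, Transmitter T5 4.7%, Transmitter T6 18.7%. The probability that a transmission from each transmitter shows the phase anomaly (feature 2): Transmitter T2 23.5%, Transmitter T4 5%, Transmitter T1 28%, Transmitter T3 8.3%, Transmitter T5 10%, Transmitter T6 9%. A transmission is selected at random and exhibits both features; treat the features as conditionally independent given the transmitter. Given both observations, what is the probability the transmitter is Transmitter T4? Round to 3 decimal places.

0.165

Prior × likelihood for each hypothesis:
  Transmitter T2: 0.2 × 0.075 × 0.235 = 0.003525
  Transmitter T4: 0.09 × 0.324 × 0.05 = 0.001458
  Transmitter T1: 0.17 × 0.01 × 0.28 = 0.000476
  Transmitter T3: 0.08 × 0.09 × 0.083 = 0.0005976
  Transmitter T5: 0.41 × 0.047 × 0.1 = 0.001927
  Transmitter T6: 0.05 × 0.187 × 0.09 = 0.0008415
Total = 0.0088251.
P(Transmitter T4 | evidence) = 0.001458 / 0.0088251 ≈ 0.165.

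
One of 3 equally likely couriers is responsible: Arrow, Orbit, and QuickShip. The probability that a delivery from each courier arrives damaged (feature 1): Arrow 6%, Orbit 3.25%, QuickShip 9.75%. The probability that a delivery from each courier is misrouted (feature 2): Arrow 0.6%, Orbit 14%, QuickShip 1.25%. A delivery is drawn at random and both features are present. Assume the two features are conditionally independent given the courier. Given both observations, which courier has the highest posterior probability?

Orbit

With a uniform prior (1/3 each), posterior ∝ likelihood:
  Arrow: 0.06 × 0.006 = 0.00036
  Orbit: 0.0325 × 0.14 = 0.00455
  QuickShip: 0.0975 × 0.0125 = 0.00121875
Normalizing constant = 0.00612875.
Largest term belongs to Orbit, so Orbit is most probable.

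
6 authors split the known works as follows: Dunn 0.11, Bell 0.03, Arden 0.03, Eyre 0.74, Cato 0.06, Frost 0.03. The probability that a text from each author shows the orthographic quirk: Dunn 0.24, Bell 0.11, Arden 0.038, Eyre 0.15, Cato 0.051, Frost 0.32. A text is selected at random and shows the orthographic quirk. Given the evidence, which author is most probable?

By Bayes' rule, posterior ∝ prior × likelihood:
  Dunn: 0.11 × 0.24 = 0.0264
  Bell: 0.03 × 0.11 = 0.0033
  Arden: 0.03 × 0.038 = 0.00114
  Eyre: 0.74 × 0.15 = 0.111
  Cato: 0.06 × 0.051 = 0.00306
  Frost: 0.03 × 0.32 = 0.0096
Normalizing constant = 0.1545.
Largest term belongs to Eyre, so Eyre is most probable.

Eyre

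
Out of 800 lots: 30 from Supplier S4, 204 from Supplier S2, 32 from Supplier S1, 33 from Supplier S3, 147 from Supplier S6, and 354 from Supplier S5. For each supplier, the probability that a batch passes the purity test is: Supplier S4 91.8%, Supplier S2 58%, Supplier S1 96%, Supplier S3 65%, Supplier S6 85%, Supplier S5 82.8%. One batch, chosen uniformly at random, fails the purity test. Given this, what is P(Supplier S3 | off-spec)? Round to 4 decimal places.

Taking complements, P(off-spec | each) = Supplier S4 0.082, Supplier S2 0.42, Supplier S1 0.04, Supplier S3 0.35, Supplier S6 0.15, Supplier S5 0.172.
Compute prior × likelihood for every hypothesis:
  Supplier S4: 0.0375 × 0.082 = 0.003075
  Supplier S2: 0.255 × 0.42 = 0.1071
  Supplier S1: 0.04 × 0.04 = 0.0016
  Supplier S3: 0.04125 × 0.35 = 0.0144375
  Supplier S6: 0.18375 × 0.15 = 0.0275625
  Supplier S5: 0.4425 × 0.172 = 0.07611
Total = 0.229885.
P(Supplier S3 | evidence) = 0.0144375 / 0.229885 ≈ 0.0628.

0.0628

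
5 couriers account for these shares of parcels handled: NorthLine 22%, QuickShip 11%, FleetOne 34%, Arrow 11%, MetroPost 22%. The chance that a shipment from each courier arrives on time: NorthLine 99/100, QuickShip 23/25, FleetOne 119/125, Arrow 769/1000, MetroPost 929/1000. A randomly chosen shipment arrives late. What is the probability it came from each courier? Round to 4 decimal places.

NorthLine 0.0322, QuickShip 0.1287, FleetOne 0.2388, Arrow 0.3718, MetroPost 0.2285

Taking complements, P(late | each) = NorthLine 0.01, QuickShip 0.08, FleetOne 0.048, Arrow 0.231, MetroPost 0.071.
Unnormalized posteriors (prior × likelihood):
  NorthLine: 0.22 × 0.01 = 0.0022
  QuickShip: 0.11 × 0.08 = 0.0088
  FleetOne: 0.34 × 0.048 = 0.01632
  Arrow: 0.11 × 0.231 = 0.02541
  MetroPost: 0.22 × 0.071 = 0.01562
Normalizing constant = 0.06835.
P(NorthLine | late) = 0.0022/0.06835 ≈ 0.0322
P(QuickShip | late) = 0.0088/0.06835 ≈ 0.1287
P(FleetOne | late) = 0.01632/0.06835 ≈ 0.2388
P(Arrow | late) = 0.02541/0.06835 ≈ 0.3718
P(MetroPost | late) = 0.01562/0.06835 ≈ 0.2285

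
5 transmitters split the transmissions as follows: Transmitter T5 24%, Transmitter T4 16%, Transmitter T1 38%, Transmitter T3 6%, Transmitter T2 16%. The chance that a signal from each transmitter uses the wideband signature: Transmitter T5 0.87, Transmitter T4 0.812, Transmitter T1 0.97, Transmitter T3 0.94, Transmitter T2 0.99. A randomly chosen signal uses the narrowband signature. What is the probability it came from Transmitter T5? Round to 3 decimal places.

0.401

Taking complements, P(narrowband | each) = Transmitter T5 0.13, Transmitter T4 0.188, Transmitter T1 0.03, Transmitter T3 0.06, Transmitter T2 0.01.
Unnormalized posteriors (prior × likelihood):
  Transmitter T5: 0.24 × 0.13 = 0.0312
  Transmitter T4: 0.16 × 0.188 = 0.03008
  Transmitter T1: 0.38 × 0.03 = 0.0114
  Transmitter T3: 0.06 × 0.06 = 0.0036
  Transmitter T2: 0.16 × 0.01 = 0.0016
Normalizing constant = 0.07788.
P(Transmitter T5 | evidence) = 0.0312 / 0.07788 ≈ 0.401.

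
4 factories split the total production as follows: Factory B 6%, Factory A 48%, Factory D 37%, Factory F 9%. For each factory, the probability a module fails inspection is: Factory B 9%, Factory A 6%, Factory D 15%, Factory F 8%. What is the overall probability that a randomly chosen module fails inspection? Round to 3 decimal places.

0.097

Unnormalized posteriors (prior × likelihood):
  Factory B: 0.06 × 0.09 = 0.0054
  Factory A: 0.48 × 0.06 = 0.0288
  Factory D: 0.37 × 0.15 = 0.0555
  Factory F: 0.09 × 0.08 = 0.0072
P(nonconforming) = 0.0054 + 0.0288 + 0.0555 + 0.0072 = 0.0969 → 0.097.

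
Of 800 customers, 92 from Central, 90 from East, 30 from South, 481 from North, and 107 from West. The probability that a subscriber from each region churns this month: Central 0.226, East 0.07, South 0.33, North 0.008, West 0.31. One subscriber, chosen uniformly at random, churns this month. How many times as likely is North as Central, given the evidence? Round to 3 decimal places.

Compute prior × likelihood for every hypothesis:
  Central: 0.115 × 0.226 = 0.02599
  East: 0.1125 × 0.07 = 0.007875
  South: 0.0375 × 0.33 = 0.012375
  North: 0.60125 × 0.008 = 0.00481
  West: 0.13375 × 0.31 = 0.0414625
Normalizing constant = 0.0925125.
The ratio is 0.00481 / 0.02599 (the normalizer cancels) = 0.185.

0.185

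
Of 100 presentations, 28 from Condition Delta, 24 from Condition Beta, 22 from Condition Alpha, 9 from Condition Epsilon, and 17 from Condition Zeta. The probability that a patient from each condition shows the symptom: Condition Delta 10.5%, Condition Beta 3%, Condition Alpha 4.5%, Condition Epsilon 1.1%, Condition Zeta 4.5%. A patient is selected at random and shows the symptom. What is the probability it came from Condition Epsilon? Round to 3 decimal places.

0.018

By Bayes' rule, posterior ∝ prior × likelihood:
  Condition Delta: 0.28 × 0.105 = 0.0294
  Condition Beta: 0.24 × 0.03 = 0.0072
  Condition Alpha: 0.22 × 0.045 = 0.0099
  Condition Epsilon: 0.09 × 0.011 = 0.00099
  Condition Zeta: 0.17 × 0.045 = 0.00765
Normalizing constant = 0.05514.
P(Condition Epsilon | evidence) = 0.00099 / 0.05514 ≈ 0.018.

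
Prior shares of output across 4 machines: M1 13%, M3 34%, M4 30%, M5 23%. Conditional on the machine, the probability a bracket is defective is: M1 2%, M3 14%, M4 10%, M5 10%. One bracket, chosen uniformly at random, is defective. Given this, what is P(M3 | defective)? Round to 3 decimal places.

Prior × likelihood for each hypothesis:
  M1: 0.13 × 0.02 = 0.0026
  M3: 0.34 × 0.14 = 0.0476
  M4: 0.3 × 0.1 = 0.03
  M5: 0.23 × 0.1 = 0.023
Sum = 0.1032.
P(M3 | evidence) = 0.0476 / 0.1032 ≈ 0.461.

0.461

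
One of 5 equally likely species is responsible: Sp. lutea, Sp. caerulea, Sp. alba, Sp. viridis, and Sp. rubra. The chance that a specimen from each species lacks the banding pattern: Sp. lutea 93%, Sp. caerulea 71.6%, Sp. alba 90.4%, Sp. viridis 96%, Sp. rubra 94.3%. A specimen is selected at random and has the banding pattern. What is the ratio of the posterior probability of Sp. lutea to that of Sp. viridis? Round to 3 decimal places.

1.750

Taking complements, P(banded | each) = Sp. lutea 0.07, Sp. caerulea 0.284, Sp. alba 0.096, Sp. viridis 0.04, Sp. rubra 0.057.
Since the prior is uniform, the posterior is proportional to the likelihood:
  Sp. lutea: 0.07
  Sp. caerulea: 0.284
  Sp. alba: 0.096
  Sp. viridis: 0.04
  Sp. rubra: 0.057
Total = 0.547.
The ratio is 0.07 / 0.04 (the normalizer cancels) = 1.750.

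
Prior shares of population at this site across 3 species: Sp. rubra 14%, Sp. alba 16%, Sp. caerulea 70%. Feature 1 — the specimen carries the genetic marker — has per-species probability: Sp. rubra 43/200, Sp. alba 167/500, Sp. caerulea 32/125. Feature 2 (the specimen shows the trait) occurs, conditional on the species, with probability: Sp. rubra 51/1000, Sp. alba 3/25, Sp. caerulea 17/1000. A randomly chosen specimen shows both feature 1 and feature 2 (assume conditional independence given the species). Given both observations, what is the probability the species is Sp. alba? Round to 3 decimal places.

0.583

Prior × likelihood for each hypothesis:
  Sp. rubra: 0.14 × 0.215 × 0.051 = 0.0015351
  Sp. alba: 0.16 × 0.334 × 0.12 = 0.0064128
  Sp. caerulea: 0.7 × 0.256 × 0.017 = 0.0030464
Normalizing constant = 0.0109943.
P(Sp. alba | evidence) = 0.0064128 / 0.0109943 ≈ 0.583.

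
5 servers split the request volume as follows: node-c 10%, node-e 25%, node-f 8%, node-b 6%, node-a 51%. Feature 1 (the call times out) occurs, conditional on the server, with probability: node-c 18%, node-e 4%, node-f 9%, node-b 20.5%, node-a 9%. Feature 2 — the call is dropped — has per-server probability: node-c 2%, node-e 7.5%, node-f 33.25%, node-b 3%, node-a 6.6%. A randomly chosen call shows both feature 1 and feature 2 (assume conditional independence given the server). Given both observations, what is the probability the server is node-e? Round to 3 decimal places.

Prior × likelihood for each hypothesis:
  node-c: 0.1 × 0.18 × 0.02 = 0.00036
  node-e: 0.25 × 0.04 × 0.075 = 0.00075
  node-f: 0.08 × 0.09 × 0.3325 = 0.002394
  node-b: 0.06 × 0.205 × 0.03 = 0.000369
  node-a: 0.51 × 0.09 × 0.066 = 0.0030294
Sum = 0.0069024.
P(node-e | evidence) = 0.00075 / 0.0069024 ≈ 0.109.

0.109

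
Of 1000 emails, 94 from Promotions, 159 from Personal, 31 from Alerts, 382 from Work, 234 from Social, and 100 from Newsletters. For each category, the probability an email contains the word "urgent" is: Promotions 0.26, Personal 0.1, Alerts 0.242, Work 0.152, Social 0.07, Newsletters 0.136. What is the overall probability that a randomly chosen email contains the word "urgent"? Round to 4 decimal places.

By Bayes' rule, posterior ∝ prior × likelihood:
  Promotions: 0.094 × 0.26 = 0.02444
  Personal: 0.159 × 0.1 = 0.0159
  Alerts: 0.031 × 0.242 = 0.007502
  Work: 0.382 × 0.152 = 0.058064
  Social: 0.234 × 0.07 = 0.01638
  Newsletters: 0.1 × 0.136 = 0.0136
P(urgent-flag) = 0.02444 + 0.0159 + 0.007502 + 0.058064 + 0.01638 + 0.0136 = 0.135886 → 0.1359.

0.1359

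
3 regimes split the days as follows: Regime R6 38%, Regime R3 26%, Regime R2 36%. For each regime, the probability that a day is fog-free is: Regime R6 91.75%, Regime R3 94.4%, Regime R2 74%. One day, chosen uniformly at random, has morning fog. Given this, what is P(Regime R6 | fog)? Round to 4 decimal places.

Taking complements, P(fog | each) = Regime R6 0.0825, Regime R3 0.056, Regime R2 0.26.
Prior × likelihood for each hypothesis:
  Regime R6: 0.38 × 0.0825 = 0.03135
  Regime R3: 0.26 × 0.056 = 0.01456
  Regime R2: 0.36 × 0.26 = 0.0936
Sum = 0.13951.
P(Regime R6 | evidence) = 0.03135 / 0.13951 ≈ 0.2247.

0.2247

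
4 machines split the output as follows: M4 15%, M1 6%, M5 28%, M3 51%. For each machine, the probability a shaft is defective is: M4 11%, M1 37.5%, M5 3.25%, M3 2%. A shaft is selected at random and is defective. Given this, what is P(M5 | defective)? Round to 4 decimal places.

By Bayes' rule, posterior ∝ prior × likelihood:
  M4: 0.15 × 0.11 = 0.0165
  M1: 0.06 × 0.375 = 0.0225
  M5: 0.28 × 0.0325 = 0.0091
  M3: 0.51 × 0.02 = 0.0102
Sum = 0.0583.
P(M5 | evidence) = 0.0091 / 0.0583 ≈ 0.1561.

0.1561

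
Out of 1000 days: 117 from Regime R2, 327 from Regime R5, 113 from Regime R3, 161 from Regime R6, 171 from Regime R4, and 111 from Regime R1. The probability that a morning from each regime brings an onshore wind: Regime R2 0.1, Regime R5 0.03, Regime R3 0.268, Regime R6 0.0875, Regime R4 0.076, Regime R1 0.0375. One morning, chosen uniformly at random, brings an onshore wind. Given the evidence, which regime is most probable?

Compute prior × likelihood for every hypothesis:
  Regime R2: 0.117 × 0.1 = 0.0117
  Regime R5: 0.327 × 0.03 = 0.00981
  Regime R3: 0.113 × 0.268 = 0.030284
  Regime R6: 0.161 × 0.0875 = 0.0140875
  Regime R4: 0.171 × 0.076 = 0.012996
  Regime R1: 0.111 × 0.0375 = 0.0041625
Sum = 0.08304.
Largest term belongs to Regime R3, so Regime R3 is most probable.

Regime R3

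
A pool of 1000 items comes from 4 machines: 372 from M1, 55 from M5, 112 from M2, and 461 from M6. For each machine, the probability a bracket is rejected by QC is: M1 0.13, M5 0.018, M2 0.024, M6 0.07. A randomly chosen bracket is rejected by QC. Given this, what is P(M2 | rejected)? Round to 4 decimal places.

Unnormalized posteriors (prior × likelihood):
  M1: 0.372 × 0.13 = 0.04836
  M5: 0.055 × 0.018 = 0.00099
  M2: 0.112 × 0.024 = 0.002688
  M6: 0.461 × 0.07 = 0.03227
Sum = 0.084308.
P(M2 | evidence) = 0.002688 / 0.084308 ≈ 0.0319.

0.0319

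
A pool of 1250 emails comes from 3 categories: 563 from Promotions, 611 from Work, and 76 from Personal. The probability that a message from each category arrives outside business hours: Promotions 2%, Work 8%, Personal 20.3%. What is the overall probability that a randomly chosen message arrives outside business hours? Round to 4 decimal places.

0.0605

By Bayes' rule, posterior ∝ prior × likelihood:
  Promotions: 0.4504 × 0.02 = 0.009008
  Work: 0.4888 × 0.08 = 0.039104
  Personal: 0.0608 × 0.203 = 0.0123424
P(off-hours) = 0.009008 + 0.039104 + 0.0123424 = 0.0604544 → 0.0605.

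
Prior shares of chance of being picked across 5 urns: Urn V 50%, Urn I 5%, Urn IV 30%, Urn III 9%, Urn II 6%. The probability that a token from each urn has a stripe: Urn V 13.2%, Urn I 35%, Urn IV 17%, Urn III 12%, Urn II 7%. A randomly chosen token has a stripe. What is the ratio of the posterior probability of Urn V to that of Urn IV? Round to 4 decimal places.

Unnormalized posteriors (prior × likelihood):
  Urn V: 0.5 × 0.132 = 0.066
  Urn I: 0.05 × 0.35 = 0.0175
  Urn IV: 0.3 × 0.17 = 0.051
  Urn III: 0.09 × 0.12 = 0.0108
  Urn II: 0.06 × 0.07 = 0.0042
Normalizing constant = 0.1495.
The ratio is 0.066 / 0.051 (the normalizer cancels) = 1.2941.

1.2941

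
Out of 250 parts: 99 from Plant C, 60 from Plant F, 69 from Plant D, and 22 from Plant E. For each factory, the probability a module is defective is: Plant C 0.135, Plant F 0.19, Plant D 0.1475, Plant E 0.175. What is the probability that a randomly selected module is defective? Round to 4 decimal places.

Prior × likelihood for each hypothesis:
  Plant C: 0.396 × 0.135 = 0.05346
  Plant F: 0.24 × 0.19 = 0.0456
  Plant D: 0.276 × 0.1475 = 0.04071
  Plant E: 0.088 × 0.175 = 0.0154
P(defective) = 0.05346 + 0.0456 + 0.04071 + 0.0154 = 0.15517 → 0.1552.

0.1552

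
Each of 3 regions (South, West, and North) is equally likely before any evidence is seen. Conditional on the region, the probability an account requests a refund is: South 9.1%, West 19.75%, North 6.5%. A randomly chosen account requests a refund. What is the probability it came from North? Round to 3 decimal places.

0.184

With a uniform prior (1/3 each), posterior ∝ likelihood:
  South: 0.091
  West: 0.1975
  North: 0.065
Sum = 0.3535.
P(North | evidence) = 0.065 / 0.3535 ≈ 0.184.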